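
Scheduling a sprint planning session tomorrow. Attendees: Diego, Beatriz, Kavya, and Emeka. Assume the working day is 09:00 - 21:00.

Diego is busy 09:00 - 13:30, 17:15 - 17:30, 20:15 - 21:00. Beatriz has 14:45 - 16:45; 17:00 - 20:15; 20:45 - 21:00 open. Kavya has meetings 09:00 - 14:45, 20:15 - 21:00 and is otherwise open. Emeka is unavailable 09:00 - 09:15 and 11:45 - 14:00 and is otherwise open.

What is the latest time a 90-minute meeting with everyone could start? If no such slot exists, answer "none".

18:45

Diego free: 13:30-17:15, 17:30-20:15 (invert busy blocks within the working day).
Beatriz free: 14:45-16:45, 17:00-20:15, 20:45-21:00.
Kavya free: 14:45-20:15 (invert busy blocks within the working day).
Emeka free: 09:15-11:45, 14:00-21:00 (invert busy blocks within the working day).
Diego ∩ Beatriz: 14:45-16:45, 17:00-17:15, 17:30-20:15.
Diego ∩ Beatriz ∩ Kavya: 14:45-16:45, 17:00-17:15, 17:30-20:15.
Diego ∩ Beatriz ∩ Kavya ∩ Emeka: 14:45-16:45, 17:00-17:15, 17:30-20:15.
The last common window of at least 90 minutes is 17:30-20:15; a 90-minute meeting can start as late as 18:45 and still end by 20:15.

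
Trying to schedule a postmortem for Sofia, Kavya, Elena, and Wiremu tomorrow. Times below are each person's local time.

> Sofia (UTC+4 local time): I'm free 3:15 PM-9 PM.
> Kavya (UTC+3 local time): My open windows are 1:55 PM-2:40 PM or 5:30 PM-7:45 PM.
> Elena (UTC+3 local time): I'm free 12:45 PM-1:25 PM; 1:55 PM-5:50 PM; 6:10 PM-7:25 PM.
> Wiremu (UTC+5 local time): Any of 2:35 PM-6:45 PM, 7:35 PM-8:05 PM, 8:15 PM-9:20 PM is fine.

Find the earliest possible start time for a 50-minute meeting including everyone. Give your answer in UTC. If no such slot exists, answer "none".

15:15

Sofia in UTC: 11:15-17:00 (subtract 4h to convert from UTC+4).
Kavya in UTC: 10:55-11:40, 14:30-16:45 (subtract 3h to convert from UTC+3).
Elena in UTC: 09:45-10:25, 10:55-14:50, 15:10-16:25 (subtract 3h to convert from UTC+3).
Wiremu in UTC: 09:35-13:45, 14:35-15:05, 15:15-16:20 (subtract 5h to convert from UTC+5).
Sofia ∩ Kavya: 11:15-11:40, 14:30-16:45.
Sofia ∩ Kavya ∩ Elena: 11:15-11:40, 14:30-14:50, 15:10-16:25.
Sofia ∩ Kavya ∩ Elena ∩ Wiremu: 11:15-11:40, 14:35-14:50, 15:15-16:20.
The first common window of at least 50 minutes is 15:15-16:20, so the earliest start is 15:15.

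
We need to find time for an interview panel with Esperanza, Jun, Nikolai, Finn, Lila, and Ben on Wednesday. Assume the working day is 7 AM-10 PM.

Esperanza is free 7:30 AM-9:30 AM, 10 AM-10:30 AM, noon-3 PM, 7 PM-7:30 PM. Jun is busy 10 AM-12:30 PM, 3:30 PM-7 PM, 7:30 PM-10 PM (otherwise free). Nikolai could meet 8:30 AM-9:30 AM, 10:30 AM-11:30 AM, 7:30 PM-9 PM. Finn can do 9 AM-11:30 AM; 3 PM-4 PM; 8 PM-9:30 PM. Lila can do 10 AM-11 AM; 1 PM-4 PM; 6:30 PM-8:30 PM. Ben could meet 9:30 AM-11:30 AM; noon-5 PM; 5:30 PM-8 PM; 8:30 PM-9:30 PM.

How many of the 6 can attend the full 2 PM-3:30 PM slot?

3

Esperanza free: 07:30-09:30, 10:00-10:30, 12:00-15:00, 19:00-19:30.
Jun free: 07:00-10:00, 12:30-15:30, 19:00-19:30 (invert busy blocks within the working day).
Nikolai free: 08:30-09:30, 10:30-11:30, 19:30-21:00.
Finn free: 09:00-11:30, 15:00-16:00, 20:00-21:30.
Lila free: 10:00-11:00, 13:00-16:00, 18:30-20:30.
Ben free: 09:30-11:30, 12:00-17:00, 17:30-20:00, 20:30-21:30.
Jun, Lila, and Ben can make the full 14:00-15:30 slot — that's 3.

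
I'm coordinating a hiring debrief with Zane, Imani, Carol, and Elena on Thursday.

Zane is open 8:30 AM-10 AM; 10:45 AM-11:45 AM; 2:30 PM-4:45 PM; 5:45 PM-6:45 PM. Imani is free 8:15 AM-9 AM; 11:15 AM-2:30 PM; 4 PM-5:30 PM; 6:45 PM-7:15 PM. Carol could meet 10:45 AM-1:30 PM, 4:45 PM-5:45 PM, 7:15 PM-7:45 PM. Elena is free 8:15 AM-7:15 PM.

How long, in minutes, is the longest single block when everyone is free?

Zane ∩ Imani: 08:30-09:00, 11:15-11:45, 16:00-16:45.
Zane ∩ Imani ∩ Carol: 11:15-11:45.
Zane ∩ Imani ∩ Carol ∩ Elena: 11:15-11:45.
Those are the intersection windows.
The longest is 11:15-11:45 at 30 minutes.

30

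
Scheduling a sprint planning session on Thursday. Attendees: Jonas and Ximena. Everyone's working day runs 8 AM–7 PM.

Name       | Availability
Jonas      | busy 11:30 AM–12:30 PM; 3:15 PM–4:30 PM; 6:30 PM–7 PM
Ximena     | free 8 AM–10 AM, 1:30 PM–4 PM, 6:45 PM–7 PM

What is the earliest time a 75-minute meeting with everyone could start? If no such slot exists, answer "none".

Jonas free: 08:00-11:30, 12:30-15:15, 16:30-18:30 (invert busy blocks within the working day).
Ximena free: 08:00-10:00, 13:30-16:00, 18:45-19:00.
Jonas ∩ Ximena: 08:00-10:00, 13:30-15:15.
Those are the intersection windows.
The first common window of at least 75 minutes is 08:00-10:00, so the earliest start is 08:00.

08:00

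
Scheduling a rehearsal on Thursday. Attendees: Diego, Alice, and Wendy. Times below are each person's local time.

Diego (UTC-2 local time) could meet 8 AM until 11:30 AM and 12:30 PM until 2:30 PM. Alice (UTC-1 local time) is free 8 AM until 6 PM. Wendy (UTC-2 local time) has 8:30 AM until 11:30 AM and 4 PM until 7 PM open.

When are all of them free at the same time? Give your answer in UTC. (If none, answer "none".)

Diego in UTC: 10:00-13:30, 14:30-16:30 (add 2h to convert from UTC-2).
Alice in UTC: 09:00-19:00 (add 1h to convert from UTC-1).
Wendy in UTC: 10:30-13:30, 18:00-21:00 (add 2h to convert from UTC-2).
Diego ∩ Alice: 10:00-13:30, 14:30-16:30.
Diego ∩ Alice ∩ Wendy: 10:30-13:30.
So the common availability across everyone is 10:30-13:30.

10:30-13:30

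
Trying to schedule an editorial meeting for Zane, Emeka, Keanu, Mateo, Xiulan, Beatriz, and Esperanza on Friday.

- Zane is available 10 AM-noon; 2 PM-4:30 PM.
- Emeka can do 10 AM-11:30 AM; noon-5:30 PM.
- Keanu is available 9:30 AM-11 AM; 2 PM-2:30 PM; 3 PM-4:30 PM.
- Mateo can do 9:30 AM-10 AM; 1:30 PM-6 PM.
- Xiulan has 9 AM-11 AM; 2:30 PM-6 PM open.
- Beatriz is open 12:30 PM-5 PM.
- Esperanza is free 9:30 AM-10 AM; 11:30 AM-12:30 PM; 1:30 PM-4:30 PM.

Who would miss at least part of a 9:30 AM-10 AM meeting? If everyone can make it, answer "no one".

Zane: not fully free for 09:30-10:00. Emeka: not fully free for 09:30-10:00. Keanu: free for 09:30-10:00. Mateo: free for 09:30-10:00. Xiulan: free for 09:30-10:00. Beatriz: not fully free for 09:30-10:00. Esperanza: free for 09:30-10:00.

Beatriz, Emeka, Zane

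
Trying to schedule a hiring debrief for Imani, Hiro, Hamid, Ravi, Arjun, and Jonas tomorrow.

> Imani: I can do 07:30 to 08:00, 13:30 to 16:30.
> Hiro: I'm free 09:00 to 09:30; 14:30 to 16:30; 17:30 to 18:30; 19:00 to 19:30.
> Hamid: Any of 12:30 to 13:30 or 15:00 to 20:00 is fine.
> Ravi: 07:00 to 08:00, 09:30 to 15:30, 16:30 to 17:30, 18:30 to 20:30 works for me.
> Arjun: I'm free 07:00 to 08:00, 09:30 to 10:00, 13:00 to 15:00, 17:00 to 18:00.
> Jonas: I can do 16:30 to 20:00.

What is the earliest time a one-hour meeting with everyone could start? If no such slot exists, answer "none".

none

Imani ∩ Hiro: 14:30-16:30.
Imani ∩ Hiro ∩ Hamid: 15:00-16:30.
Imani ∩ Hiro ∩ Hamid ∩ Ravi: 15:00-15:30.
Imani ∩ Hiro ∩ Hamid ∩ Ravi ∩ Arjun: ∅.
Imani ∩ Hiro ∩ Hamid ∩ Ravi ∩ Arjun ∩ Jonas: ∅.
There is no time when everyone is free.
No common window is at least 60 minutes long.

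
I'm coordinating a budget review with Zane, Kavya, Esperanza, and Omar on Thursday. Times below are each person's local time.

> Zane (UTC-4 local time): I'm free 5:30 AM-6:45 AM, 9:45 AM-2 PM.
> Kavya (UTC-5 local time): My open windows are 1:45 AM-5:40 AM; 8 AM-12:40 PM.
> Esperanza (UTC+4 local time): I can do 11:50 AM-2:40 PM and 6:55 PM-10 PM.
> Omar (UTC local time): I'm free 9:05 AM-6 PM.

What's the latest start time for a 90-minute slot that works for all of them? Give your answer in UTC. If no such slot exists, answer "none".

Zane in UTC: 09:30-10:45, 13:45-18:00 (add 4h to convert from UTC-4).
Kavya in UTC: 06:45-10:40, 13:00-17:40 (add 5h to convert from UTC-5).
Esperanza in UTC: 07:50-10:40, 14:55-18:00 (subtract 4h to convert from UTC+4).
Omar in UTC: 09:05-18:00.
Zane ∩ Kavya: 09:30-10:40, 13:45-17:40.
Zane ∩ Kavya ∩ Esperanza: 09:30-10:40, 14:55-17:40.
Zane ∩ Kavya ∩ Esperanza ∩ Omar: 09:30-10:40, 14:55-17:40.
Those are the intersection windows.
The last common window of at least 90 minutes is 14:55-17:40; a 90-minute meeting can start as late as 16:10 and still end by 17:40.

16:10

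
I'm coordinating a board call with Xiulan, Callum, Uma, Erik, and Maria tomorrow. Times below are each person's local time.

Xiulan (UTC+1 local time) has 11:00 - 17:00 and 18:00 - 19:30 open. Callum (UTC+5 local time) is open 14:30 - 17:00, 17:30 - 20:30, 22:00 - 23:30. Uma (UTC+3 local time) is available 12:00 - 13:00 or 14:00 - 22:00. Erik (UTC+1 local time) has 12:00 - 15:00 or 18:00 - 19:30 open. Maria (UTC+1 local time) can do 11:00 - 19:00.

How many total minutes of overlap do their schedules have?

Xiulan in UTC: 10:00-16:00, 17:00-18:30 (subtract 1h to convert from UTC+1).
Callum in UTC: 09:30-12:00, 12:30-15:30, 17:00-18:30 (subtract 5h to convert from UTC+5).
Uma in UTC: 09:00-10:00, 11:00-19:00 (subtract 3h to convert from UTC+3).
Erik in UTC: 11:00-14:00, 17:00-18:30 (subtract 1h to convert from UTC+1).
Maria in UTC: 10:00-18:00 (subtract 1h to convert from UTC+1).
Xiulan ∩ Callum: 10:00-12:00, 12:30-15:30, 17:00-18:30.
Xiulan ∩ Callum ∩ Uma: 11:00-12:00, 12:30-15:30, 17:00-18:30.
Xiulan ∩ Callum ∩ Uma ∩ Erik: 11:00-12:00, 12:30-14:00, 17:00-18:30.
Xiulan ∩ Callum ∩ Uma ∩ Erik ∩ Maria: 11:00-12:00, 12:30-14:00, 17:00-18:00.
Summing the common windows: 60 + 90 + 60 = 210 minutes.

210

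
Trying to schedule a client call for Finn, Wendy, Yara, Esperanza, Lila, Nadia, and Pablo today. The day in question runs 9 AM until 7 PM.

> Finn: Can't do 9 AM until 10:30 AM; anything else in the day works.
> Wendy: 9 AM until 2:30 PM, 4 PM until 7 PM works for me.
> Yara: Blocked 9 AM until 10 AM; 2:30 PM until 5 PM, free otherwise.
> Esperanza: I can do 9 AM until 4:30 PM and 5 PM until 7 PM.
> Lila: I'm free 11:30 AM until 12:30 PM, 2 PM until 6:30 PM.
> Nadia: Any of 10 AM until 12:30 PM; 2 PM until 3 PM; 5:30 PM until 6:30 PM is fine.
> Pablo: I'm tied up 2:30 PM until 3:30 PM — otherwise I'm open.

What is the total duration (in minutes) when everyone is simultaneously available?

Finn free: 10:30-19:00 (invert busy blocks within the working day).
Wendy free: 09:00-14:30, 16:00-19:00.
Yara free: 10:00-14:30, 17:00-19:00 (invert busy blocks within the working day).
Esperanza free: 09:00-16:30, 17:00-19:00.
Lila free: 11:30-12:30, 14:00-18:30.
Nadia free: 10:00-12:30, 14:00-15:00, 17:30-18:30.
Pablo free: 09:00-14:30, 15:30-19:00 (invert busy blocks within the working day).
Finn ∩ Wendy: 10:30-14:30, 16:00-19:00.
Finn ∩ Wendy ∩ Yara: 10:30-14:30, 17:00-19:00.
Finn ∩ Wendy ∩ Yara ∩ Esperanza: 10:30-14:30, 17:00-19:00.
Finn ∩ Wendy ∩ Yara ∩ Esperanza ∩ Lila: 11:30-12:30, 14:00-14:30, 17:00-18:30.
Finn ∩ Wendy ∩ Yara ∩ Esperanza ∩ Lila ∩ Nadia: 11:30-12:30, 14:00-14:30, 17:30-18:30.
Finn ∩ Wendy ∩ Yara ∩ Esperanza ∩ Lila ∩ Nadia ∩ Pablo: 11:30-12:30, 14:00-14:30, 17:30-18:30.
Summing the common windows: 60 + 30 + 60 = 150 minutes.

150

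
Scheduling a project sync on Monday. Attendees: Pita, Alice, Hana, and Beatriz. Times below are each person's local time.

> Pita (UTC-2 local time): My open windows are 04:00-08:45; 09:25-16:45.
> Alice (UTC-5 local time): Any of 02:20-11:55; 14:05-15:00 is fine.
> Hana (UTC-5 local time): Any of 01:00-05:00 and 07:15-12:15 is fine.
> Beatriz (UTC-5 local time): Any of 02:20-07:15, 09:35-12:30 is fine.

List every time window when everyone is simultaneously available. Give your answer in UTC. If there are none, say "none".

07:20-10:00, 14:35-16:55

Pita in UTC: 06:00-10:45, 11:25-18:45 (add 2h to convert from UTC-2).
Alice in UTC: 07:20-16:55, 19:05-20:00 (add 5h to convert from UTC-5).
Hana in UTC: 06:00-10:00, 12:15-17:15 (add 5h to convert from UTC-5).
Beatriz in UTC: 07:20-12:15, 14:35-17:30 (add 5h to convert from UTC-5).
Pita ∩ Alice: 07:20-10:45, 11:25-16:55.
Pita ∩ Alice ∩ Hana: 07:20-10:00, 12:15-16:55.
Pita ∩ Alice ∩ Hana ∩ Beatriz: 07:20-10:00, 14:35-16:55.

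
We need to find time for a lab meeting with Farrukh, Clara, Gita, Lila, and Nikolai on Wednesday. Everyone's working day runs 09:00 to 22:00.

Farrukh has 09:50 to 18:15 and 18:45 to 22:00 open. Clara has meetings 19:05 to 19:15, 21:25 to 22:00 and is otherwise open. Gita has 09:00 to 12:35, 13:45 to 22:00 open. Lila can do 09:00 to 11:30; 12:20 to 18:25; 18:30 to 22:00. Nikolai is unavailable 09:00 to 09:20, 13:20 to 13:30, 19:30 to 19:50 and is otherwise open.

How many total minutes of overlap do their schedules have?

Farrukh free: 09:50-18:15, 18:45-22:00.
Clara free: 09:00-19:05, 19:15-21:25 (invert busy blocks within the working day).
Gita free: 09:00-12:35, 13:45-22:00.
Lila free: 09:00-11:30, 12:20-18:25, 18:30-22:00.
Nikolai free: 09:20-13:20, 13:30-19:30, 19:50-22:00 (invert busy blocks within the working day).
Farrukh ∩ Clara: 09:50-18:15, 18:45-19:05, 19:15-21:25.
Farrukh ∩ Clara ∩ Gita: 09:50-12:35, 13:45-18:15, 18:45-19:05, 19:15-21:25.
Farrukh ∩ Clara ∩ Gita ∩ Lila: 09:50-11:30, 12:20-12:35, 13:45-18:15, 18:45-19:05, 19:15-21:25.
Farrukh ∩ Clara ∩ Gita ∩ Lila ∩ Nikolai: 09:50-11:30, 12:20-12:35, 13:45-18:15, 18:45-19:05, 19:15-19:30, 19:50-21:25.
Summing the common windows: 100 + 15 + 270 + 20 + 15 + 95 = 515 minutes.

515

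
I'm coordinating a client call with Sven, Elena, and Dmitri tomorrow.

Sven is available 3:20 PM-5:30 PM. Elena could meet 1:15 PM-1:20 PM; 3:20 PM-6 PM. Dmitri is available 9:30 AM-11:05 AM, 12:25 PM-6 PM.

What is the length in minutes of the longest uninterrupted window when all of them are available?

Sven ∩ Elena: 15:20-17:30.
Sven ∩ Elena ∩ Dmitri: 15:20-17:30.
The longest is 15:20-17:30 at 130 minutes.

130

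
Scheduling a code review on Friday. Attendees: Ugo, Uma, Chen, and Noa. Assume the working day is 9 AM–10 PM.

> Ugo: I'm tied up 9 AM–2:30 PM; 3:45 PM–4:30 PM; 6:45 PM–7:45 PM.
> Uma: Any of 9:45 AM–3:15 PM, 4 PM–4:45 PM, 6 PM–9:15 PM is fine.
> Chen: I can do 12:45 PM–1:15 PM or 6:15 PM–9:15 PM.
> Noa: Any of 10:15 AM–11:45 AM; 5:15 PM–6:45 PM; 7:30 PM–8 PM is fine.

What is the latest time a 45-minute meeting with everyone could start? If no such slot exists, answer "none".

Ugo free: 14:30-15:45, 16:30-18:45, 19:45-22:00 (invert busy blocks within the working day).
Uma free: 09:45-15:15, 16:00-16:45, 18:00-21:15.
Chen free: 12:45-13:15, 18:15-21:15.
Noa free: 10:15-11:45, 17:15-18:45, 19:30-20:00.
Ugo ∩ Uma: 14:30-15:15, 16:30-16:45, 18:00-18:45, 19:45-21:15.
Ugo ∩ Uma ∩ Chen: 18:15-18:45, 19:45-21:15.
Ugo ∩ Uma ∩ Chen ∩ Noa: 18:15-18:45, 19:45-20:00.
Those are the intersection windows.
No common window is at least 45 minutes long.

none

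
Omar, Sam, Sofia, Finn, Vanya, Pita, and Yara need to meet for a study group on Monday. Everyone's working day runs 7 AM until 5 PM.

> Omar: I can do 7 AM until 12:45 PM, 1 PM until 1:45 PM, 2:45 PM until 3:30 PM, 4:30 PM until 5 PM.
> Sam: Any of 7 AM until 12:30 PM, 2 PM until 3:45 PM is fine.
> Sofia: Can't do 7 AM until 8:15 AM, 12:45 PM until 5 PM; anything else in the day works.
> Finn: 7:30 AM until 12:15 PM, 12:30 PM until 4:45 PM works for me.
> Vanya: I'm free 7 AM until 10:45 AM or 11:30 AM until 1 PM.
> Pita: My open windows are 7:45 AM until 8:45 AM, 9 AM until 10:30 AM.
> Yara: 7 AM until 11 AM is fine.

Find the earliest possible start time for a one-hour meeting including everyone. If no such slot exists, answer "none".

Omar free: 07:00-12:45, 13:00-13:45, 14:45-15:30, 16:30-17:00.
Sam free: 07:00-12:30, 14:00-15:45.
Sofia free: 08:15-12:45 (invert busy blocks within the working day).
Finn free: 07:30-12:15, 12:30-16:45.
Vanya free: 07:00-10:45, 11:30-13:00.
Pita free: 07:45-08:45, 09:00-10:30.
Yara free: 07:00-11:00.
Omar ∩ Sam: 07:00-12:30, 14:45-15:30.
Omar ∩ Sam ∩ Sofia: 08:15-12:30.
Omar ∩ Sam ∩ Sofia ∩ Finn: 08:15-12:15.
Omar ∩ Sam ∩ Sofia ∩ Finn ∩ Vanya: 08:15-10:45, 11:30-12:15.
Omar ∩ Sam ∩ Sofia ∩ Finn ∩ Vanya ∩ Pita: 08:15-08:45, 09:00-10:30.
Omar ∩ Sam ∩ Sofia ∩ Finn ∩ Vanya ∩ Pita ∩ Yara: 08:15-08:45, 09:00-10:30.
So the common availability across everyone is 08:15-08:45, 09:00-10:30.
The first common window of at least 60 minutes is 09:00-10:30, so the earliest start is 09:00.

09:00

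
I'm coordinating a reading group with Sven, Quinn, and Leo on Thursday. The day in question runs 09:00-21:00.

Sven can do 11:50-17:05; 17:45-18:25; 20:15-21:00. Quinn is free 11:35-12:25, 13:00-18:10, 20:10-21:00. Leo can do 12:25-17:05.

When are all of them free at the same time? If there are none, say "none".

Sven ∩ Quinn: 11:50-12:25, 13:00-17:05, 17:45-18:10, 20:15-21:00.
Sven ∩ Quinn ∩ Leo: 13:00-17:05.

13:00-17:05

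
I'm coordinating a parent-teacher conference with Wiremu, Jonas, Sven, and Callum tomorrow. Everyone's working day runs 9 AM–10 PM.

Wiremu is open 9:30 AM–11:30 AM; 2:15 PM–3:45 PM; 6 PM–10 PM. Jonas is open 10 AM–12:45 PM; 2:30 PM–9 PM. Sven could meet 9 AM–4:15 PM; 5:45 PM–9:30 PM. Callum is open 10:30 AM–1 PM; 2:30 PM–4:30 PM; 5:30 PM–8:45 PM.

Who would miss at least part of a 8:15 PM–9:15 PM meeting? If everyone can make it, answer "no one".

Wiremu: free for 20:15-21:15. Jonas: not fully free for 20:15-21:15. Sven: free for 20:15-21:15. Callum: not fully free for 20:15-21:15.

Callum, Jonas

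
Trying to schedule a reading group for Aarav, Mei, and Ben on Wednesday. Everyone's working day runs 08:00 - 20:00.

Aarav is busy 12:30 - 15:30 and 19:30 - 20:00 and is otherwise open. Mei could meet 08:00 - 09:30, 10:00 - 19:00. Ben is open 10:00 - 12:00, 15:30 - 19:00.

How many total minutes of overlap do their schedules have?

330

Aarav free: 08:00-12:30, 15:30-19:30 (invert busy blocks within the working day).
Mei free: 08:00-09:30, 10:00-19:00.
Ben free: 10:00-12:00, 15:30-19:00.
Aarav ∩ Mei: 08:00-09:30, 10:00-12:30, 15:30-19:00.
Aarav ∩ Mei ∩ Ben: 10:00-12:00, 15:30-19:00.
Those are the intersection windows.
Summing the common windows: 120 + 210 = 330 minutes.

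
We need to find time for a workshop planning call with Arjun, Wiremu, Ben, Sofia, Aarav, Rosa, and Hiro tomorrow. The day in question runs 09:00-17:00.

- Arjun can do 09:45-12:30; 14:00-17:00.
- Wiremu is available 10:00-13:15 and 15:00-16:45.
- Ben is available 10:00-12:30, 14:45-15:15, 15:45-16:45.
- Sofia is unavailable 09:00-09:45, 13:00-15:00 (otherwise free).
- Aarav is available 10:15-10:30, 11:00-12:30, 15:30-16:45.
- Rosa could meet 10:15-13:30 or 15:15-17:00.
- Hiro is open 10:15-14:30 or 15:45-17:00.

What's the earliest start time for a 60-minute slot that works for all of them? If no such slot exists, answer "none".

11:00

Arjun free: 09:45-12:30, 14:00-17:00.
Wiremu free: 10:00-13:15, 15:00-16:45.
Ben free: 10:00-12:30, 14:45-15:15, 15:45-16:45.
Sofia free: 09:45-13:00, 15:00-17:00 (invert busy blocks within the working day).
Aarav free: 10:15-10:30, 11:00-12:30, 15:30-16:45.
Rosa free: 10:15-13:30, 15:15-17:00.
Hiro free: 10:15-14:30, 15:45-17:00.
Arjun ∩ Wiremu: 10:00-12:30, 15:00-16:45.
Arjun ∩ Wiremu ∩ Ben: 10:00-12:30, 15:00-15:15, 15:45-16:45.
Arjun ∩ Wiremu ∩ Ben ∩ Sofia: 10:00-12:30, 15:00-15:15, 15:45-16:45.
Arjun ∩ Wiremu ∩ Ben ∩ Sofia ∩ Aarav: 10:15-10:30, 11:00-12:30, 15:45-16:45.
Arjun ∩ Wiremu ∩ Ben ∩ Sofia ∩ Aarav ∩ Rosa: 10:15-10:30, 11:00-12:30, 15:45-16:45.
Arjun ∩ Wiremu ∩ Ben ∩ Sofia ∩ Aarav ∩ Rosa ∩ Hiro: 10:15-10:30, 11:00-12:30, 15:45-16:45.
So the common availability across everyone is 10:15-10:30, 11:00-12:30, 15:45-16:45.
The first common window of at least 60 minutes is 11:00-12:30, so the earliest start is 11:00.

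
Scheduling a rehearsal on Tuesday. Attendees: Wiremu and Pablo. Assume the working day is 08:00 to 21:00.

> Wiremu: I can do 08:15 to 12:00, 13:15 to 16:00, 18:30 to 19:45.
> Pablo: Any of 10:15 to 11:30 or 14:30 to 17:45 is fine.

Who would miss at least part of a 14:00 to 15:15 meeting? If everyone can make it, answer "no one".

Pablo

Wiremu: free for 14:00-15:15. Pablo: not fully free for 14:00-15:15.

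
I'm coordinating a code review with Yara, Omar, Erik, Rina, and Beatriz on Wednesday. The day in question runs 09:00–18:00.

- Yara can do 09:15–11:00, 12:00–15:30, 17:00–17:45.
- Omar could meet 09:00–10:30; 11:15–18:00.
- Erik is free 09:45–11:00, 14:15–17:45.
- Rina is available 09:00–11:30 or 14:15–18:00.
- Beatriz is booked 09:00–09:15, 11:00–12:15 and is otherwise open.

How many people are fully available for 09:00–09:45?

Yara free: 09:15-11:00, 12:00-15:30, 17:00-17:45.
Omar free: 09:00-10:30, 11:15-18:00.
Erik free: 09:45-11:00, 14:15-17:45.
Rina free: 09:00-11:30, 14:15-18:00.
Beatriz free: 09:15-11:00, 12:15-18:00 (invert busy blocks within the working day).
Omar and Rina can make the full 09:00-09:45 slot — that's 2.

2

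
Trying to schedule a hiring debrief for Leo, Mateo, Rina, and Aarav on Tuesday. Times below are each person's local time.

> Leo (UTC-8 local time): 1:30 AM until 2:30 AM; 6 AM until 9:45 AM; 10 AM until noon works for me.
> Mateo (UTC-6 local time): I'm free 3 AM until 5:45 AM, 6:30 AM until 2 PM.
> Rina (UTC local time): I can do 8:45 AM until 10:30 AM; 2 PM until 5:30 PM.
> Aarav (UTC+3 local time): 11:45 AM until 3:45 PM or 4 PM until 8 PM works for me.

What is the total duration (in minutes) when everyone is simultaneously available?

Leo in UTC: 09:30-10:30, 14:00-17:45, 18:00-20:00 (add 8h to convert from UTC-8).
Mateo in UTC: 09:00-11:45, 12:30-20:00 (add 6h to convert from UTC-6).
Rina in UTC: 08:45-10:30, 14:00-17:30.
Aarav in UTC: 08:45-12:45, 13:00-17:00 (subtract 3h to convert from UTC+3).
Leo ∩ Mateo: 09:30-10:30, 14:00-17:45, 18:00-20:00.
Leo ∩ Mateo ∩ Rina: 09:30-10:30, 14:00-17:30.
Leo ∩ Mateo ∩ Rina ∩ Aarav: 09:30-10:30, 14:00-17:00.
So the common availability across everyone is 09:30-10:30, 14:00-17:00.
Summing the common windows: 60 + 180 = 240 minutes.

240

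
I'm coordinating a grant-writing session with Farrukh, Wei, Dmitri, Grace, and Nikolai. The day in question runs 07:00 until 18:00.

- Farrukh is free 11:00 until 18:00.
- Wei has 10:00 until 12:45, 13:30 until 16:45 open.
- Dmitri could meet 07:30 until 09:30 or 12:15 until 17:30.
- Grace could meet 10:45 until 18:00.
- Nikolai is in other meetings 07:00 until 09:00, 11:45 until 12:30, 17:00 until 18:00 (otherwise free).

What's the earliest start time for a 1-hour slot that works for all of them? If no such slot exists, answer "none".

Farrukh free: 11:00-18:00.
Wei free: 10:00-12:45, 13:30-16:45.
Dmitri free: 07:30-09:30, 12:15-17:30.
Grace free: 10:45-18:00.
Nikolai free: 09:00-11:45, 12:30-17:00 (invert busy blocks within the working day).
Farrukh ∩ Wei: 11:00-12:45, 13:30-16:45.
Farrukh ∩ Wei ∩ Dmitri: 12:15-12:45, 13:30-16:45.
Farrukh ∩ Wei ∩ Dmitri ∩ Grace: 12:15-12:45, 13:30-16:45.
Farrukh ∩ Wei ∩ Dmitri ∩ Grace ∩ Nikolai: 12:30-12:45, 13:30-16:45.
Those are the intersection windows.
The first common window of at least 60 minutes is 13:30-16:45, so the earliest start is 13:30.

13:30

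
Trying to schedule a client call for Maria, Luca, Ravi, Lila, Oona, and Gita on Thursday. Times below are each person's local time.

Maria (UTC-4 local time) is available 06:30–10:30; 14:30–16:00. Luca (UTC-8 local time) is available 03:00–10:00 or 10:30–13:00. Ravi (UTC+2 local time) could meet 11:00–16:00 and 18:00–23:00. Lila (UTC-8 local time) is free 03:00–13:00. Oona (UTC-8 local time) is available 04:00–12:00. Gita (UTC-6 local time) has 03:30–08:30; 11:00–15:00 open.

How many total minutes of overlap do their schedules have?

Maria in UTC: 10:30-14:30, 18:30-20:00 (add 4h to convert from UTC-4).
Luca in UTC: 11:00-18:00, 18:30-21:00 (add 8h to convert from UTC-8).
Ravi in UTC: 09:00-14:00, 16:00-21:00 (subtract 2h to convert from UTC+2).
Lila in UTC: 11:00-21:00 (add 8h to convert from UTC-8).
Oona in UTC: 12:00-20:00 (add 8h to convert from UTC-8).
Gita in UTC: 09:30-14:30, 17:00-21:00 (add 6h to convert from UTC-6).
Maria ∩ Luca: 11:00-14:30, 18:30-20:00.
Maria ∩ Luca ∩ Ravi: 11:00-14:00, 18:30-20:00.
Maria ∩ Luca ∩ Ravi ∩ Lila: 11:00-14:00, 18:30-20:00.
Maria ∩ Luca ∩ Ravi ∩ Lila ∩ Oona: 12:00-14:00, 18:30-20:00.
Maria ∩ Luca ∩ Ravi ∩ Lila ∩ Oona ∩ Gita: 12:00-14:00, 18:30-20:00.
So the common availability across everyone is 12:00-14:00, 18:30-20:00.
Summing the common windows: 120 + 90 = 210 minutes.

210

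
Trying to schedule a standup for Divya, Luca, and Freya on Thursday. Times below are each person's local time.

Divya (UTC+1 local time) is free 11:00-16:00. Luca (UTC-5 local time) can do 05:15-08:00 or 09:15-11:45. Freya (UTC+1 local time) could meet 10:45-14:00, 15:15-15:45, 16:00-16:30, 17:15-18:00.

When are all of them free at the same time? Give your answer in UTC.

10:15-13:00, 14:15-14:45

Divya in UTC: 10:00-15:00 (subtract 1h to convert from UTC+1).
Luca in UTC: 10:15-13:00, 14:15-16:45 (add 5h to convert from UTC-5).
Freya in UTC: 09:45-13:00, 14:15-14:45, 15:00-15:30, 16:15-17:00 (subtract 1h to convert from UTC+1).
Divya ∩ Luca: 10:15-13:00, 14:15-15:00.
Divya ∩ Luca ∩ Freya: 10:15-13:00, 14:15-14:45.
So the common availability across everyone is 10:15-13:00, 14:15-14:45.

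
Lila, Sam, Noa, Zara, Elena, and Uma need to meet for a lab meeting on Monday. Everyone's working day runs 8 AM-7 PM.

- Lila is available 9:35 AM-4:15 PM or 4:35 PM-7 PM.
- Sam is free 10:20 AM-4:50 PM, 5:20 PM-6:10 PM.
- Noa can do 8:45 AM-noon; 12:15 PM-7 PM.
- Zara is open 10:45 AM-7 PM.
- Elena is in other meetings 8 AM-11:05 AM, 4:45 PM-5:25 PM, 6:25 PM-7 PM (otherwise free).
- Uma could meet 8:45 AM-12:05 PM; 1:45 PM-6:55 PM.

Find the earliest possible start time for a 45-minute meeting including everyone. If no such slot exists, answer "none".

11:05

Lila free: 09:35-16:15, 16:35-19:00.
Sam free: 10:20-16:50, 17:20-18:10.
Noa free: 08:45-12:00, 12:15-19:00.
Zara free: 10:45-19:00.
Elena free: 11:05-16:45, 17:25-18:25 (invert busy blocks within the working day).
Uma free: 08:45-12:05, 13:45-18:55.
Lila ∩ Sam: 10:20-16:15, 16:35-16:50, 17:20-18:10.
Lila ∩ Sam ∩ Noa: 10:20-12:00, 12:15-16:15, 16:35-16:50, 17:20-18:10.
Lila ∩ Sam ∩ Noa ∩ Zara: 10:45-12:00, 12:15-16:15, 16:35-16:50, 17:20-18:10.
Lila ∩ Sam ∩ Noa ∩ Zara ∩ Elena: 11:05-12:00, 12:15-16:15, 16:35-16:45, 17:25-18:10.
Lila ∩ Sam ∩ Noa ∩ Zara ∩ Elena ∩ Uma: 11:05-12:00, 13:45-16:15, 16:35-16:45, 17:25-18:10.
The first common window of at least 45 minutes is 11:05-12:00, so the earliest start is 11:05.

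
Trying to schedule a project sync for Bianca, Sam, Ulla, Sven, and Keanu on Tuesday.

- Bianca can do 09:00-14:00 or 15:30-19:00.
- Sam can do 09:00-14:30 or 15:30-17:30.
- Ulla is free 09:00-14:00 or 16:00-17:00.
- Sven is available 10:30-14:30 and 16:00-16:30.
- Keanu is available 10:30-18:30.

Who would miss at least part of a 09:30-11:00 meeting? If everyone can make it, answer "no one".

Bianca: free for 09:30-11:00. Sam: free for 09:30-11:00. Ulla: free for 09:30-11:00. Sven: not fully free for 09:30-11:00. Keanu: not fully free for 09:30-11:00.

Keanu, Sven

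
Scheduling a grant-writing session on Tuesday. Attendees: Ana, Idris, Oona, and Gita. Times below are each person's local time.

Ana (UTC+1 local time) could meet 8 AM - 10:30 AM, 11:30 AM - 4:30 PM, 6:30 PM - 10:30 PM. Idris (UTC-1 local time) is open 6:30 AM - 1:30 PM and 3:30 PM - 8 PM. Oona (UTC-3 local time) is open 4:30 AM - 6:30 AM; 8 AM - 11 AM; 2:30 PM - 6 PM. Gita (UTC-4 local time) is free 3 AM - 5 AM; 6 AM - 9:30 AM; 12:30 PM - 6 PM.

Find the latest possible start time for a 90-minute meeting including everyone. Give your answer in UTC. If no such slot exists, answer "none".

19:30

Ana in UTC: 07:00-09:30, 10:30-15:30, 17:30-21:30 (subtract 1h to convert from UTC+1).
Idris in UTC: 07:30-14:30, 16:30-21:00 (add 1h to convert from UTC-1).
Oona in UTC: 07:30-09:30, 11:00-14:00, 17:30-21:00 (add 3h to convert from UTC-3).
Gita in UTC: 07:00-09:00, 10:00-13:30, 16:30-22:00 (add 4h to convert from UTC-4).
Ana ∩ Idris: 07:30-09:30, 10:30-14:30, 17:30-21:00.
Ana ∩ Idris ∩ Oona: 07:30-09:30, 11:00-14:00, 17:30-21:00.
Ana ∩ Idris ∩ Oona ∩ Gita: 07:30-09:00, 11:00-13:30, 17:30-21:00.
So the common availability across everyone is 07:30-09:00, 11:00-13:30, 17:30-21:00.
The last common window of at least 90 minutes is 17:30-21:00; a 90-minute meeting can start as late as 19:30 and still end by 21:00.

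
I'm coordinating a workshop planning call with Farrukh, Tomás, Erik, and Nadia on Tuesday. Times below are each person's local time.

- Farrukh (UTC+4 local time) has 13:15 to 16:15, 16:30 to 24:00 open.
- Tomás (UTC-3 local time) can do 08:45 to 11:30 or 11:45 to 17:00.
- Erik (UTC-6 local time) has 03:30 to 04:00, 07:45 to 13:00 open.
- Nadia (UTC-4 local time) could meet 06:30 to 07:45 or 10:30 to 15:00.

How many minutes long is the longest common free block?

255

Farrukh in UTC: 09:15-12:15, 12:30-20:00 (subtract 4h to convert from UTC+4).
Tomás in UTC: 11:45-14:30, 14:45-20:00 (add 3h to convert from UTC-3).
Erik in UTC: 09:30-10:00, 13:45-19:00 (add 6h to convert from UTC-6).
Nadia in UTC: 10:30-11:45, 14:30-19:00 (add 4h to convert from UTC-4).
Farrukh ∩ Tomás: 11:45-12:15, 12:30-14:30, 14:45-20:00.
Farrukh ∩ Tomás ∩ Erik: 13:45-14:30, 14:45-19:00.
Farrukh ∩ Tomás ∩ Erik ∩ Nadia: 14:45-19:00.
So the common availability across everyone is 14:45-19:00.
The longest is 14:45-19:00 at 255 minutes.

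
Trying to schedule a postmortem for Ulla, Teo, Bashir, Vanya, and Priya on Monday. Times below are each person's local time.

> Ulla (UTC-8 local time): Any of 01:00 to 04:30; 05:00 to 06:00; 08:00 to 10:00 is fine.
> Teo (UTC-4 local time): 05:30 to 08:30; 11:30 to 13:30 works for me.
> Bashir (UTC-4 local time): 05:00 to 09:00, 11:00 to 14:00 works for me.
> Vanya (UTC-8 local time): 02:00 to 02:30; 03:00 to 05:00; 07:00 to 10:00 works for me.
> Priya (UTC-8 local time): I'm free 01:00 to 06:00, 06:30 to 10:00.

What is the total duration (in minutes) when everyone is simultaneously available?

Ulla in UTC: 09:00-12:30, 13:00-14:00, 16:00-18:00 (add 8h to convert from UTC-8).
Teo in UTC: 09:30-12:30, 15:30-17:30 (add 4h to convert from UTC-4).
Bashir in UTC: 09:00-13:00, 15:00-18:00 (add 4h to convert from UTC-4).
Vanya in UTC: 10:00-10:30, 11:00-13:00, 15:00-18:00 (add 8h to convert from UTC-8).
Priya in UTC: 09:00-14:00, 14:30-18:00 (add 8h to convert from UTC-8).
Ulla ∩ Teo: 09:30-12:30, 16:00-17:30.
Ulla ∩ Teo ∩ Bashir: 09:30-12:30, 16:00-17:30.
Ulla ∩ Teo ∩ Bashir ∩ Vanya: 10:00-10:30, 11:00-12:30, 16:00-17:30.
Ulla ∩ Teo ∩ Bashir ∩ Vanya ∩ Priya: 10:00-10:30, 11:00-12:30, 16:00-17:30.
Summing the common windows: 30 + 90 + 90 = 210 minutes.

210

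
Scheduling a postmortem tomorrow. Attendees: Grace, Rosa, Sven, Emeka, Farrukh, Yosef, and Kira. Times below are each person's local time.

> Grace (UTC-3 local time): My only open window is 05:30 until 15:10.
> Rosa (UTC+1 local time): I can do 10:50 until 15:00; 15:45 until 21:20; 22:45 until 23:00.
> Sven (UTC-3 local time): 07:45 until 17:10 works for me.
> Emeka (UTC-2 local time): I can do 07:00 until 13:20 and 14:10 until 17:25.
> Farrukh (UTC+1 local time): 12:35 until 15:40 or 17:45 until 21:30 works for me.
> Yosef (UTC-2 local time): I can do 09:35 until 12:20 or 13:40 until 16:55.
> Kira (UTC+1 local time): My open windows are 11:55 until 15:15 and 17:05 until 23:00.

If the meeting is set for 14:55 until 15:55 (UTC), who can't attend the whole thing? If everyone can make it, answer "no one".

Grace in UTC: 08:30-18:10 (add 3h to convert from UTC-3).
Rosa in UTC: 09:50-14:00, 14:45-20:20, 21:45-22:00 (subtract 1h to convert from UTC+1).
Sven in UTC: 10:45-20:10 (add 3h to convert from UTC-3).
Emeka in UTC: 09:00-15:20, 16:10-19:25 (add 2h to convert from UTC-2).
Farrukh in UTC: 11:35-14:40, 16:45-20:30 (subtract 1h to convert from UTC+1).
Yosef in UTC: 11:35-14:20, 15:40-18:55 (add 2h to convert from UTC-2).
Kira in UTC: 10:55-14:15, 16:05-22:00 (subtract 1h to convert from UTC+1).
Grace: free for 14:55-15:55. Rosa: free for 14:55-15:55. Sven: free for 14:55-15:55. Emeka: not fully free for 14:55-15:55. Farrukh: not fully free for 14:55-15:55. Yosef: not fully free for 14:55-15:55. Kira: not fully free for 14:55-15:55.

Emeka, Farrukh, Kira, Yosef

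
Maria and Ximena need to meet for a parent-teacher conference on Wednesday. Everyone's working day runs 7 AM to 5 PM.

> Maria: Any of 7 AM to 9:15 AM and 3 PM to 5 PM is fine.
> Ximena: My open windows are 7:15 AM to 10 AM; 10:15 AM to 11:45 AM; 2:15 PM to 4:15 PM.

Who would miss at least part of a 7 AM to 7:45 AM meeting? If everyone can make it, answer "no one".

Ximena

Maria: free for 07:00-07:45. Ximena: not fully free for 07:00-07:45.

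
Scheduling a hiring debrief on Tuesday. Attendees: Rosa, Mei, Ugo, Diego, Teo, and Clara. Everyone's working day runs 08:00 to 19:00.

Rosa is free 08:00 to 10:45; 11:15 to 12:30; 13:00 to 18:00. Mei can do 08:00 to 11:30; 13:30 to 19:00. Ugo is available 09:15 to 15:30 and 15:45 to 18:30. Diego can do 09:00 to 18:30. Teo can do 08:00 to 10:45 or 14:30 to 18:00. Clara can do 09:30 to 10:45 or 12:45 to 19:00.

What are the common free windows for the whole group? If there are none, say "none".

Rosa ∩ Mei: 08:00-10:45, 11:15-11:30, 13:30-18:00.
Rosa ∩ Mei ∩ Ugo: 09:15-10:45, 11:15-11:30, 13:30-15:30, 15:45-18:00.
Rosa ∩ Mei ∩ Ugo ∩ Diego: 09:15-10:45, 11:15-11:30, 13:30-15:30, 15:45-18:00.
Rosa ∩ Mei ∩ Ugo ∩ Diego ∩ Teo: 09:15-10:45, 14:30-15:30, 15:45-18:00.
Rosa ∩ Mei ∩ Ugo ∩ Diego ∩ Teo ∩ Clara: 09:30-10:45, 14:30-15:30, 15:45-18:00.
So the common availability across everyone is 09:30-10:45, 14:30-15:30, 15:45-18:00.

09:30-10:45, 14:30-15:30, 15:45-18:00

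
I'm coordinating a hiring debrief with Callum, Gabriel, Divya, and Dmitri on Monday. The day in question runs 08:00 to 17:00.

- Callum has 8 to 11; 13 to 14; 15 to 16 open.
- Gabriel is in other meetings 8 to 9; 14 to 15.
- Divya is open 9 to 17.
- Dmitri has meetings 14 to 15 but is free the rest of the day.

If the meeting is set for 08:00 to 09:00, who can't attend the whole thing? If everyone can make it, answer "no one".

Divya, Gabriel

Callum free: 08:00-11:00, 13:00-14:00, 15:00-16:00.
Gabriel free: 09:00-14:00, 15:00-17:00 (invert busy blocks within the working day).
Divya free: 09:00-17:00.
Dmitri free: 08:00-14:00, 15:00-17:00 (invert busy blocks within the working day).
Callum: free for 08:00-09:00. Gabriel: not fully free for 08:00-09:00. Divya: not fully free for 08:00-09:00. Dmitri: free for 08:00-09:00.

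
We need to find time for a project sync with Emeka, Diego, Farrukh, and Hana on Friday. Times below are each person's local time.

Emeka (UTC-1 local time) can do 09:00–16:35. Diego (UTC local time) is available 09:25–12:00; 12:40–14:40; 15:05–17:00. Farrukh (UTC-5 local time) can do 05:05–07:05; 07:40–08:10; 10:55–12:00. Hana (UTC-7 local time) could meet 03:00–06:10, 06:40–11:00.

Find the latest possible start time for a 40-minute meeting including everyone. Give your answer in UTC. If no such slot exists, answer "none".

Emeka in UTC: 10:00-17:35 (add 1h to convert from UTC-1).
Diego in UTC: 09:25-12:00, 12:40-14:40, 15:05-17:00.
Farrukh in UTC: 10:05-12:05, 12:40-13:10, 15:55-17:00 (add 5h to convert from UTC-5).
Hana in UTC: 10:00-13:10, 13:40-18:00 (add 7h to convert from UTC-7).
Emeka ∩ Diego: 10:00-12:00, 12:40-14:40, 15:05-17:00.
Emeka ∩ Diego ∩ Farrukh: 10:05-12:00, 12:40-13:10, 15:55-17:00.
Emeka ∩ Diego ∩ Farrukh ∩ Hana: 10:05-12:00, 12:40-13:10, 15:55-17:00.
The last common window of at least 40 minutes is 15:55-17:00; a 40-minute meeting can start as late as 16:20 and still end by 17:00.

16:20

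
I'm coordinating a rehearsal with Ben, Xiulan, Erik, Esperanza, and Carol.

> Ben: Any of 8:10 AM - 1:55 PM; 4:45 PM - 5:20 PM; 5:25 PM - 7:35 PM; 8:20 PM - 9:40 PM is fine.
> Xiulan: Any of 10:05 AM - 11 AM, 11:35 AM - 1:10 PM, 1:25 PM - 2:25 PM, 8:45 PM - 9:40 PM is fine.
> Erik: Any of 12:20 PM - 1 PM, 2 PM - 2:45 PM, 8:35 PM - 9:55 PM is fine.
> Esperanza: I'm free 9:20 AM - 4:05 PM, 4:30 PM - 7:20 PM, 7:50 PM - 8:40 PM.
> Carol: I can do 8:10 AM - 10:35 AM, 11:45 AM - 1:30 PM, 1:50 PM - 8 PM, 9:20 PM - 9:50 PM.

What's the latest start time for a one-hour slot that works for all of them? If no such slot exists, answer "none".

none

Ben ∩ Xiulan: 10:05-11:00, 11:35-13:10, 13:25-13:55, 20:45-21:40.
Ben ∩ Xiulan ∩ Erik: 12:20-13:00, 20:45-21:40.
Ben ∩ Xiulan ∩ Erik ∩ Esperanza: 12:20-13:00.
Ben ∩ Xiulan ∩ Erik ∩ Esperanza ∩ Carol: 12:20-13:00.
No common window is at least 60 minutes long.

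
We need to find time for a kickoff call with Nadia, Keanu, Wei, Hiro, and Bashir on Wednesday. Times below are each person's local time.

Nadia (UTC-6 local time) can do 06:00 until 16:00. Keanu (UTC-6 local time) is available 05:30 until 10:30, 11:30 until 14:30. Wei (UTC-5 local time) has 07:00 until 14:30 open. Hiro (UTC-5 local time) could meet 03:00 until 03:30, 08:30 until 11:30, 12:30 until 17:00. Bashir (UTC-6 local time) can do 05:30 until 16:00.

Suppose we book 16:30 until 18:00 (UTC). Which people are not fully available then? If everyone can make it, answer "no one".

Nadia in UTC: 12:00-22:00 (add 6h to convert from UTC-6).
Keanu in UTC: 11:30-16:30, 17:30-20:30 (add 6h to convert from UTC-6).
Wei in UTC: 12:00-19:30 (add 5h to convert from UTC-5).
Hiro in UTC: 08:00-08:30, 13:30-16:30, 17:30-22:00 (add 5h to convert from UTC-5).
Bashir in UTC: 11:30-22:00 (add 6h to convert from UTC-6).
Nadia: free for 16:30-18:00. Keanu: not fully free for 16:30-18:00. Wei: free for 16:30-18:00. Hiro: not fully free for 16:30-18:00. Bashir: free for 16:30-18:00.

Hiro, Keanu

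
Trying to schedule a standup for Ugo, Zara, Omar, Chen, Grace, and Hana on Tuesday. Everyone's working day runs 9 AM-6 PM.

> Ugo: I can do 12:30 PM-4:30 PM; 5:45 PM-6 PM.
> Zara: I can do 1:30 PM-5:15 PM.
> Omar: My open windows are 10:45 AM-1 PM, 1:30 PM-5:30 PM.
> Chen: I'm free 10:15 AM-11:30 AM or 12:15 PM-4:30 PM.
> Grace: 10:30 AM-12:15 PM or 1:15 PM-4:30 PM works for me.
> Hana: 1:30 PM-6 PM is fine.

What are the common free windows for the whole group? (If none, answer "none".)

Ugo ∩ Zara: 13:30-16:30.
Ugo ∩ Zara ∩ Omar: 13:30-16:30.
Ugo ∩ Zara ∩ Omar ∩ Chen: 13:30-16:30.
Ugo ∩ Zara ∩ Omar ∩ Chen ∩ Grace: 13:30-16:30.
Ugo ∩ Zara ∩ Omar ∩ Chen ∩ Grace ∩ Hana: 13:30-16:30.
Those are the intersection windows.

13:30-16:30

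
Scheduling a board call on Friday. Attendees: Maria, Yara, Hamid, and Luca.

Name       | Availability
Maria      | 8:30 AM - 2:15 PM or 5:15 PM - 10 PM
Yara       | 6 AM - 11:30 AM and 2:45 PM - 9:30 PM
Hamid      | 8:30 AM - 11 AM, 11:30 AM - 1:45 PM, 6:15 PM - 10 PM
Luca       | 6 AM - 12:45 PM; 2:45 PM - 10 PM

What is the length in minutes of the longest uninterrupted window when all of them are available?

Maria ∩ Yara: 08:30-11:30, 17:15-21:30.
Maria ∩ Yara ∩ Hamid: 08:30-11:00, 18:15-21:30.
Maria ∩ Yara ∩ Hamid ∩ Luca: 08:30-11:00, 18:15-21:30.
So the common availability across everyone is 08:30-11:00, 18:15-21:30.
The longest is 18:15-21:30 at 195 minutes.

195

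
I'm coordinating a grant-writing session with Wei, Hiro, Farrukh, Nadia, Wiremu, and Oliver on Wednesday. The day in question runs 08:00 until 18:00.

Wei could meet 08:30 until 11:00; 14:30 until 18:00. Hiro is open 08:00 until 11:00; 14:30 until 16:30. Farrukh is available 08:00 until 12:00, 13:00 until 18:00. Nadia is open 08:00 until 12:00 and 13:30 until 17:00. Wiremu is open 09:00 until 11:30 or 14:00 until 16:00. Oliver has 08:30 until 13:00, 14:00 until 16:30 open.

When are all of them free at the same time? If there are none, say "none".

Wei ∩ Hiro: 08:30-11:00, 14:30-16:30.
Wei ∩ Hiro ∩ Farrukh: 08:30-11:00, 14:30-16:30.
Wei ∩ Hiro ∩ Farrukh ∩ Nadia: 08:30-11:00, 14:30-16:30.
Wei ∩ Hiro ∩ Farrukh ∩ Nadia ∩ Wiremu: 09:00-11:00, 14:30-16:00.
Wei ∩ Hiro ∩ Farrukh ∩ Nadia ∩ Wiremu ∩ Oliver: 09:00-11:00, 14:30-16:00.

09:00-11:00, 14:30-16:00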